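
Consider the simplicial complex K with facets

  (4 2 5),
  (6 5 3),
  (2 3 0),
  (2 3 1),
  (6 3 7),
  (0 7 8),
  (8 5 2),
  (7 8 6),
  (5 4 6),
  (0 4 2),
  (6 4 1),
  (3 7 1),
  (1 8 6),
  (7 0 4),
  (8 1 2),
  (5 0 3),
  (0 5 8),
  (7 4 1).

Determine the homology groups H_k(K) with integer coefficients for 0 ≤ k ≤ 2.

Order the vertices as 0 < 1 < 2 < 3 < 4 < 5 < 6 < 7 < 8. Listing each simplex with vertices in this order, K has dimension 2 with simplices:

  0-simplices (9): [0], [1], [2], [3], [4], [5], [6], [7], [8]
  1-simplices (27): (27 of them)
  2-simplices (18): [0,2,3], [0,2,4], [0,3,5], [0,4,7], [0,5,8], [0,7,8], [1,2,3], [1,2,8], [1,3,7], [1,4,6], [1,4,7], [1,6,8], [2,4,5], [2,5,8], [3,5,6], [3,6,7], [4,5,6], [6,7,8]

Hence C_0 ≅ Z^9, C_1 ≅ Z^27, C_2 ≅ Z^18.

The boundary map ∂_1: C_1 → C_0 maps an edge to its endpoints' difference, ∂[p,q] = q − p.
The 9×27 boundary matrix has rank 8 and Smith normal form diag(1,1,1,1,1,1,1,1).

The boundary map ∂_2: C_2 → C_1 maps a triangle to the signed sum of its edges. For instance
  ∂[2,5,8] = [5,8] − [2,8] + [2,5],
  ∂[4,5,6] = [5,6] − [4,6] + [4,5].
This gives a 27×18 integer matrix of rank 18; reducing to Smith normal form yields diagonal entries (1,1,1,1,1,1,1,1,1,1,1,1,1,1,1,1,1,2).

Computing H_k = (kernel of ∂_k) / (image of ∂_{k+1}):

  H_0: rank C_0 − rank ∂_1 = 9 − 8 = 1, and the invariant factors of ∂_1 are all 1, so H_0 ≅ Z.
  H_1: rank ker ∂_1 − rank ∂_2 = (27 − 8) − 18 = 1, and ∂_2 has invariant factor 2 > 1, so H_1 ≅ Z ⊕ Z/2.
  H_2: rank ker ∂_2 − rank ∂_3 = (18 − 18) − 0 = 0, and there is no ∂_3, so H_2 ≅ 0.

As a check, the Euler characteristic is 9 − 27 + 18 = 0, which agrees with 1 − 1 + 0 = 0.

H_0 ≅ Z,  H_1 ≅ Z ⊕ Z/2,  H_2 = 0.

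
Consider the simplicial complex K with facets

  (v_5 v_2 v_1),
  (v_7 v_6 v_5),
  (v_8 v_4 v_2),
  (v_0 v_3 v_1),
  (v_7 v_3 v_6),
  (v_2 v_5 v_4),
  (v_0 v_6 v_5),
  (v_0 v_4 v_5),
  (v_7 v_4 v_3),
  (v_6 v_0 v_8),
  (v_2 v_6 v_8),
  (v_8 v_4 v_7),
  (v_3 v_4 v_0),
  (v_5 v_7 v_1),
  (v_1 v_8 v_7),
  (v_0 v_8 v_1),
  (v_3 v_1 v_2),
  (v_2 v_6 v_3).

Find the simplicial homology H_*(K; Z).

We work with the vertex ordering v_0 < v_1 < v_2 < v_3 < v_4 < v_5 < v_6 < v_7 < v_8. The simplices of K, each written with vertices in increasing order, are:

  0-simplices (9): [v_0], [v_1], [v_2], [v_3], [v_4], [v_5], [v_6], [v_7], [v_8]
  1-simplices (27): (27 of them)
  2-simplices (18): (18 of them)

Hence C_0 ≅ Z^9, C_1 ≅ Z^27, C_2 ≅ Z^18.

∂_1: C_1 → C_0 is given by ∂[p,q] = [q] − [p]. For instance
  ∂[v_3,v_6] = [v_6] − [v_3].
The 9×27 boundary matrix has rank 8 and Smith normal form diag(1,1,1,1,1,1,1,1).

The boundary map ∂_2: C_2 → C_1 maps a triangle to the signed sum of its edges. For instance
  ∂[v_3,v_4,v_7] = [v_4,v_7] − [v_3,v_7] + [v_3,v_4],
  ∂[v_5,v_6,v_7] = [v_6,v_7] − [v_5,v_7] + [v_5,v_6].
The 27×18 boundary matrix has rank 17 and Smith normal form diag(1,1,1,1,1,1,1,1,1,1,1,1,1,1,1,1,1).

From H_k ≅ ker(∂_k) / im(∂_{k+1}) we obtain:

  H_0: rank C_0 − rank ∂_1 = 9 − 8 = 1, and the invariant factors of ∂_1 are all 1, so H_0 ≅ Z.
  H_1: rank ker ∂_1 − rank ∂_2 = (27 − 8) − 17 = 2, and the invariant factors of ∂_2 are all 1, so H_1 ≅ Z^2.
  H_2: rank ker ∂_2 − rank ∂_3 = (18 − 17) − 0 = 1, and there is no ∂_3, so H_2 ≅ Z.

H_0 = Z,  H_1 = Z^2,  H_2 = Z.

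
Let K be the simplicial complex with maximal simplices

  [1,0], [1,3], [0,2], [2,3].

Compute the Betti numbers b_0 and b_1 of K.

b_0 = 1, b_1 = 1.

Take the total order 0 < 1 < 2 < 3 on the vertex set. Then K (dimension 1) consists of the simplices:

  0-simplices (4): [0], [1], [2], [3]
  1-simplices (4): [0,1], [0,2], [1,3], [2,3]

so the chain groups are C_0 ≅ Z^4, C_1 ≅ Z^4.

∂_1: C_1 → C_0 maps an edge to its endpoints' difference, ∂[p,q] = q − p. For instance
  ∂[2,3] = [3] − [2].
As a 4×4 matrix over Z this has rank 3, with invariant factors (1,1,1).

Now H_k = ker ∂_k / im ∂_{k+1}, so:

  H_0: rank C_0 − rank ∂_1 = 4 − 3 = 1, and the invariant factors of ∂_1 are all 1, so H_0 = Z.
  H_1: rank ker ∂_1 − rank ∂_2 = (4 − 3) − 0 = 1, and there is no ∂_2, so H_1 = Z.

Hence the Betti numbers are b_0 = 1, b_1 = 1.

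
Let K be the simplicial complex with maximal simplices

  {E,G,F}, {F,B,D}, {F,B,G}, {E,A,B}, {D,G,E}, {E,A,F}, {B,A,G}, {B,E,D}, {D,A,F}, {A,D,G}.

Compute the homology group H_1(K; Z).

We work with the vertex ordering A < B < D < E < F < G. The simplices of K, each written with vertices in increasing order, are:

  0-simplices (6): A, B, D, E, F, G
  1-simplices (15): AB, AD, AE, AF, AG, BD, BE, BF, BG, DE, DF, DG, EF, EG, FG
  2-simplices (10): ABE, ABG, ADF, ADG, AEF, BDE, BDF, BFG, DEG, EFG

so the chain groups are C_0 ≅ Z^6, C_1 ≅ Z^15, C_2 ≅ Z^10.

The boundary map ∂_1: C_1 → C_0 is given by ∂[p,q] = [q] − [p]. For instance
  ∂DG = G − D.
This gives a 6×15 integer matrix of rank 5; reducing to Smith normal form yields diagonal entries (1,1,1,1,1).

∂_2: C_2 → C_1 maps a triangle to the signed sum of its edges. For instance
  ∂ABE = BE − AE + AB,
  ∂EFG = FG − EG + EF.
The 15×10 boundary matrix has rank 10 and Smith normal form diag(1,1,1,1,1,1,1,1,1,2).

Reading off H_k = ker ∂_k / im ∂_{k+1}:

  H_1: rank ker ∂_1 − rank ∂_2 = (15 − 5) − 10 = 0, and ∂_2 has invariant factor 2 > 1, so H_1 ≅ Z/2.

H_1 ≅ Z/2.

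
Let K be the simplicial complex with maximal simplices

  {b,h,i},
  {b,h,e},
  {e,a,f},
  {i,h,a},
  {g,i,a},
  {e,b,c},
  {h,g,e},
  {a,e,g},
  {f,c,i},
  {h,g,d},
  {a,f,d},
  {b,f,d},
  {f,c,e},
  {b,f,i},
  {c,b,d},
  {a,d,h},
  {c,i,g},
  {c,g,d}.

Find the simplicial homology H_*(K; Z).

Take the total order a < b < c < d < e < f < g < h < i on the vertex set. Then K (dimension 2) consists of the simplices:

  0-simplices (9): a, b, c, d, e, f, g, h, i
  1-simplices (27): ad, ae, af, ag, ah, ai, bc, bd, be, bf, bh, bi, cd, ce, cf, cg, ci, df, dg, dh, ef, eg, eh, fi, gh, gi, hi
  2-simplices (18): adf, adh, aef, aeg, agi, ahi, bcd, bce, bdf, beh, bfi, bhi, cdg, cef, cfi, cgi, dgh, egh

Hence C_0 ≅ Z^9, C_1 ≅ Z^27, C_2 ≅ Z^18.

Boundary ∂_1: C_1 → C_0 maps an edge to its endpoints' difference, ∂[p,q] = q − p.
As a 9×27 matrix over Z this has rank 8, with invariant factors (1,1,1,1,1,1,1,1).

The boundary map ∂_2: C_2 → C_1 acts by ∂[p,q,r] = [q,r] − [p,r] + [p,q]. For instance
  ∂aeg = eg − ag + ae,
  ∂beh = eh − bh + be.
The resulting 27×18 matrix has rank 18, and its Smith normal form has invariant factors (1,1,1,1,1,1,1,1,1,1,1,1,1,1,1,1,1,2).

From H_k ≅ ker(∂_k) / im(∂_{k+1}) we obtain:

  H_0: rank C_0 − rank ∂_1 = 9 − 8 = 1, and the invariant factors of ∂_1 are all 1, so H_0 ≅ Z.
  H_1: rank ker ∂_1 − rank ∂_2 = (27 − 8) − 18 = 1, and ∂_2 has invariant factor 2 > 1, so H_1 ≅ Z ⊕ Z/2.
  H_2: rank ker ∂_2 − rank ∂_3 = (18 − 18) − 0 = 0, and there is no ∂_3, so H_2 ≅ 0.

H_0 ≅ Z,  H_1 ≅ Z ⊕ Z/2,  H_2 = 0.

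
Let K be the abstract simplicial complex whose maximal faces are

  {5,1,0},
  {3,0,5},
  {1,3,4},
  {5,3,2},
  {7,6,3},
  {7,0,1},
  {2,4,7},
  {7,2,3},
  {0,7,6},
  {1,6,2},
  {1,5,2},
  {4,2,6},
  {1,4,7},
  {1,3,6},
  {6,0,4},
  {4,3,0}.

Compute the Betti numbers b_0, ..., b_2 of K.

b_0 = 1, b_1 = 2, b_2 = 1.

Fix the vertex order 0 < 1 < 2 < 3 < 4 < 5 < 6 < 7 and write every simplex with vertices in increasing order. Then dim K = 2 and the simplices of K are:

  0-simplices (8): [0], [1], [2], [3], [4], [5], [6], [7]
  1-simplices (24): (24 of them)
  2-simplices (16): [0,1,5], [0,1,7], [0,3,4], [0,3,5], [0,4,6], [0,6,7], [1,2,5], [1,2,6], [1,3,4], [1,3,6], [1,4,7], [2,3,5], [2,3,7], [2,4,6], [2,4,7], [3,6,7]

so the chain groups are C_0 ≅ Z^8, C_1 ≅ Z^24, C_2 ≅ Z^16.

The boundary map ∂_1: C_1 → C_0 maps an edge to its endpoints' difference, ∂[p,q] = q − p. For instance
  ∂[0,5] = [5] − [0].
As a 8×24 matrix over Z this has rank 7, with invariant factors (1,1,1,1,1,1,1).

Boundary ∂_2: C_2 → C_1 maps a triangle to the signed sum of its edges. For instance
  ∂[2,3,7] = [3,7] − [2,7] + [2,3],
  ∂[2,4,6] = [4,6] − [2,6] + [2,4].
The resulting 24×16 matrix has rank 15, and its Smith normal form has invariant factors (1,1,1,1,1,1,1,1,1,1,1,1,1,1,1).

Computing H_k = (kernel of ∂_k) / (image of ∂_{k+1}):

  H_0: rank C_0 − rank ∂_1 = 8 − 7 = 1, and the invariant factors of ∂_1 are all 1, so H_0 = Z.
  H_1: rank ker ∂_1 − rank ∂_2 = (24 − 7) − 15 = 2, and the invariant factors of ∂_2 are all 1, so H_1 = Z^2.
  H_2: rank ker ∂_2 − rank ∂_3 = (16 − 15) − 0 = 1, and there is no ∂_3, so H_2 = Z.

Hence the Betti numbers are b_0 = 1, b_1 = 2, b_2 = 1.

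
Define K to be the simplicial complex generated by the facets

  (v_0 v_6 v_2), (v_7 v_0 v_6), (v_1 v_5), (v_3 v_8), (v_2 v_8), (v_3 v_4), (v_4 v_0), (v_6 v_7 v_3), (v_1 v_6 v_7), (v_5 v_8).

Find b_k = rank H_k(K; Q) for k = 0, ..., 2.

b_0 = 1, b_1 = 3, b_2 = 0.

Fix the vertex order v_0 < v_1 < v_2 < v_3 < v_4 < v_5 < v_6 < v_7 < v_8 and write every simplex with vertices in increasing order. Then dim K = 2 and the simplices of K are:

  0-simplices (9): [v_0], [v_1], [v_2], [v_3], [v_4], [v_5], [v_6], [v_7], [v_8]
  1-simplices (15): (15 of them)
  2-simplices (4): [v_0,v_2,v_6], [v_0,v_6,v_7], [v_1,v_6,v_7], [v_3,v_6,v_7]

giving chain groups C_0 ≅ Z^9, C_1 ≅ Z^15, C_2 ≅ Z^4.

∂_1: C_1 → C_0 is given by ∂[p,q] = [q] − [p]. For instance
  ∂[v_0,v_7] = [v_7] − [v_0].
The 9×15 boundary matrix has rank 8 and Smith normal form diag(1,1,1,1,1,1,1,1).

The boundary map ∂_2: C_2 → C_1 maps a triangle to the signed sum of its edges. For instance
  ∂[v_1,v_6,v_7] = [v_6,v_7] − [v_1,v_7] + [v_1,v_6],
  ∂[v_0,v_2,v_6] = [v_2,v_6] − [v_0,v_6] + [v_0,v_2].
This gives a 15×4 integer matrix of rank 4; reducing to Smith normal form yields diagonal entries (1,1,1,1).

Computing H_k = (kernel of ∂_k) / (image of ∂_{k+1}):

  H_0: rank C_0 − rank ∂_1 = 9 − 8 = 1, and the invariant factors of ∂_1 are all 1, so H_0 ≅ Z.
  H_1: rank ker ∂_1 − rank ∂_2 = (15 − 8) − 4 = 3, and the invariant factors of ∂_2 are all 1, so H_1 ≅ Z^3.
  H_2: rank ker ∂_2 − rank ∂_3 = (4 − 4) − 0 = 0, and there is no ∂_3, so H_2 ≅ 0.

Hence the Betti numbers are b_0 = 1, b_1 = 3, b_2 = 0.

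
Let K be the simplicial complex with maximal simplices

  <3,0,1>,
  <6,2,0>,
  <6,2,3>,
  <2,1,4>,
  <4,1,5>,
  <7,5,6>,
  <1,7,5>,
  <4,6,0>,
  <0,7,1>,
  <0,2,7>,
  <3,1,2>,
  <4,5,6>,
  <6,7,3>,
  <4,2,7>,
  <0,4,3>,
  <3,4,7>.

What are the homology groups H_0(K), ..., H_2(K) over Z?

H_0 ≅ Z,  H_1 ≅ Z^2,  H_2 ≅ Z.

Fix the vertex order 0 < 1 < 2 < 3 < 4 < 5 < 6 < 7 and write every simplex with vertices in increasing order. Then dim K = 2 and the simplices of K are:

  0-simplices (8): [0], [1], [2], [3], [4], [5], [6], [7]
  1-simplices (24): (24 of them)
  2-simplices (16): [0,1,3], [0,1,7], [0,2,6], [0,2,7], [0,3,4], [0,4,6], [1,2,3], [1,2,4], [1,4,5], [1,5,7], [2,3,6], [2,4,7], [3,4,7], [3,6,7], [4,5,6], [5,6,7]

Hence C_0 ≅ Z^8, C_1 ≅ Z^24, C_2 ≅ Z^16.

Boundary ∂_1: C_1 → C_0 maps an edge to its endpoints' difference, ∂[p,q] = q − p.
The 8×24 boundary matrix has rank 7 and Smith normal form diag(1,1,1,1,1,1,1).

Boundary ∂_2: C_2 → C_1 sends each 2-simplex [p,q,r] to [q,r] − [p,r] + [p,q]. For instance
  ∂[0,3,4] = [3,4] − [0,4] + [0,3],
  ∂[0,1,7] = [1,7] − [0,7] + [0,1].
The 24×16 boundary matrix has rank 15 and Smith normal form diag(1,1,1,1,1,1,1,1,1,1,1,1,1,1,1).

Computing H_k = (kernel of ∂_k) / (image of ∂_{k+1}):

  H_0: rank C_0 − rank ∂_1 = 8 − 7 = 1, and the invariant factors of ∂_1 are all 1, so H_0 = Z.
  H_1: rank ker ∂_1 − rank ∂_2 = (24 − 7) − 15 = 2, and the invariant factors of ∂_2 are all 1, so H_1 = Z^2.
  H_2: rank ker ∂_2 − rank ∂_3 = (16 − 15) − 0 = 1, and there is no ∂_3, so H_2 = Z.

As a check, the Euler characteristic is 8 − 24 + 16 = 0, which agrees with 1 − 2 + 1 = 0.
(K is a triangulation of the torus T^2.)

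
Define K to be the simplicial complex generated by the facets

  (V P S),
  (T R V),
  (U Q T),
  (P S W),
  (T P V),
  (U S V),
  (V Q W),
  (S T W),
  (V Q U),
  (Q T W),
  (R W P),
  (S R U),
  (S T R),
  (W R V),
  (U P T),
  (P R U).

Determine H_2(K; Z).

We work with the vertex ordering P < Q < R < S < T < U < V < W. The simplices of K, each written with vertices in increasing order, are:

  0-simplices (8): P, Q, R, S, T, U, V, W
  1-simplices (24): PR, PS, PT, PU, PV, PW, QT, QU, QV, QW, RS, RT, RU, RV, RW, ST, SU, SV, SW, TU, TV, TW, UV, VW
  2-simplices (16): PRU, PRW, PSV, PSW, PTU, PTV, QTU, QTW, QUV, QVW, RST, RSU, RTV, RVW, STW, SUV

so the chain groups are C_0 ≅ Z^8, C_1 ≅ Z^24, C_2 ≅ Z^16.

Boundary ∂_1: C_1 → C_0 maps an edge to its endpoints' difference, ∂[p,q] = q − p. For instance
  ∂RT = T − R.
This gives a 8×24 integer matrix of rank 7; reducing to Smith normal form yields diagonal entries (1,1,1,1,1,1,1).

The boundary map ∂_2: C_2 → C_1 sends each 2-simplex [p,q,r] to [q,r] − [p,r] + [p,q]. For instance
  ∂PSW = SW − PW + PS,
  ∂STW = TW − SW + ST.
The 24×16 boundary matrix has rank 15 and Smith normal form diag(1,1,1,1,1,1,1,1,1,1,1,1,1,1,1).

Computing H_k = (kernel of ∂_k) / (image of ∂_{k+1}):

  H_2: rank ker ∂_2 − rank ∂_3 = (16 − 15) − 0 = 1, and there is no ∂_3, so H_2 ≅ Z.

(K is a triangulation of the torus T^2.)

H_2 = Z.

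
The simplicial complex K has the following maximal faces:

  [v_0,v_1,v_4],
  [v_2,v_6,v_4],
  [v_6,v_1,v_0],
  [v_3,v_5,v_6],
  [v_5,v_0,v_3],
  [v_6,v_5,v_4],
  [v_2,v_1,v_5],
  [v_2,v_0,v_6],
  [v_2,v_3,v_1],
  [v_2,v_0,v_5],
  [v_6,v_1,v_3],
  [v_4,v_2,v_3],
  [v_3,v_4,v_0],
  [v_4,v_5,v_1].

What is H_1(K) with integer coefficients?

H_1 ≅ Z^2.

We work with the vertex ordering v_0 < v_1 < v_2 < v_3 < v_4 < v_5 < v_6. The simplices of K, each written with vertices in increasing order, are:

  0-simplices (7): [v_0], [v_1], [v_2], [v_3], [v_4], [v_5], [v_6]
  1-simplices (21): (21 of them)
  2-simplices (14): (14 of them)

Hence C_0 ≅ Z^7, C_1 ≅ Z^21, C_2 ≅ Z^14.

Boundary ∂_1: C_1 → C_0 is given by ∂[p,q] = [q] − [p]. For instance
  ∂[v_2,v_3] = [v_3] − [v_2].
As a 7×21 matrix over Z this has rank 6, with invariant factors (1,1,1,1,1,1).

The boundary map ∂_2: C_2 → C_1 maps a triangle to the signed sum of its edges. For instance
  ∂[v_1,v_4,v_5] = [v_4,v_5] − [v_1,v_5] + [v_1,v_4],
  ∂[v_1,v_3,v_6] = [v_3,v_6] − [v_1,v_6] + [v_1,v_3].
The 21×14 boundary matrix has rank 13 and Smith normal form diag(1,1,1,1,1,1,1,1,1,1,1,1,1).

From H_k ≅ ker(∂_k) / im(∂_{k+1}) we obtain:

  H_1: rank ker ∂_1 − rank ∂_2 = (21 − 6) − 13 = 2, and the invariant factors of ∂_2 are all 1, so H_1 ≅ Z^2.

(K is a triangulation of the torus T^2.)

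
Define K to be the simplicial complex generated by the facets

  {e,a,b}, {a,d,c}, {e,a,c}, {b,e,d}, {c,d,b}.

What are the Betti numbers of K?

Order the vertices as a < b < c < d < e. Listing each simplex with vertices in this order, K has dimension 2 with simplices:

  0-simplices (5): a, b, c, d, e
  1-simplices (10): ab, ac, ad, ae, bc, bd, be, cd, ce, de
  2-simplices (5): abe, acd, ace, bcd, bde

Hence C_0 ≅ Z^5, C_1 ≅ Z^10, C_2 ≅ Z^5.

The boundary map ∂_1: C_1 → C_0 is given by ∂[p,q] = [q] − [p]. For instance
  ∂de = e − d.
This gives a 5×10 integer matrix of rank 4; reducing to Smith normal form yields diagonal entries (1,1,1,1).

The boundary map ∂_2: C_2 → C_1 sends each 2-simplex [p,q,r] to [q,r] − [p,r] + [p,q]. For instance
  ∂bcd = cd − bd + bc,
  ∂acd = cd − ad + ac.
This gives a 10×5 integer matrix of rank 5; reducing to Smith normal form yields diagonal entries (1,1,1,1,1).

From H_k ≅ ker(∂_k) / im(∂_{k+1}) we obtain:

  H_0: rank C_0 − rank ∂_1 = 5 − 4 = 1, and the invariant factors of ∂_1 are all 1, so H_0 = Z.
  H_1: rank ker ∂_1 − rank ∂_2 = (10 − 4) − 5 = 1, and the invariant factors of ∂_2 are all 1, so H_1 = Z.
  H_2: rank ker ∂_2 − rank ∂_3 = (5 − 5) − 0 = 0, and there is no ∂_3, so H_2 = 0.

Hence the Betti numbers are b_0 = 1, b_1 = 1, b_2 = 0.

b_0 = 1, b_1 = 1, b_2 = 0.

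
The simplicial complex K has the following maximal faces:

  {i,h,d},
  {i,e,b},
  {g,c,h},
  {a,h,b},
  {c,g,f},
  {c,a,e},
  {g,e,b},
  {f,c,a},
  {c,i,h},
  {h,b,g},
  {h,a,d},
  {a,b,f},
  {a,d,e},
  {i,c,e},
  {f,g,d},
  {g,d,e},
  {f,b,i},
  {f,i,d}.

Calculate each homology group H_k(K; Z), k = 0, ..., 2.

Order the vertices as a < b < c < d < e < f < g < h < i. Listing each simplex with vertices in this order, K has dimension 2 with simplices:

  0-simplices (9): a, b, c, d, e, f, g, h, i
  1-simplices (27): ab, ac, ad, ae, af, ah, be, bf, bg, bh, bi, ce, cf, cg, ch, ci, de, df, dg, dh, di, eg, ei, fg, fi, gh, hi
  2-simplices (18): abf, abh, ace, acf, ade, adh, beg, bei, bfi, bgh, cei, cfg, cgh, chi, deg, dfg, dfi, dhi

so the chain groups are C_0 ≅ Z^9, C_1 ≅ Z^27, C_2 ≅ Z^18.

∂_1: C_1 → C_0 sends each edge [p,q] (with p < q) to q − p. For instance
  ∂fg = g − f.
The resulting 9×27 matrix has rank 8, and its Smith normal form has invariant factors (1,1,1,1,1,1,1,1).

The boundary map ∂_2: C_2 → C_1 maps a triangle to the signed sum of its edges. For instance
  ∂chi = hi − ci + ch,
  ∂cfg = fg − cg + cf.
As a 27×18 matrix over Z this has rank 17, with invariant factors (1,1,1,1,1,1,1,1,1,1,1,1,1,1,1,1,1).

Now H_k = ker ∂_k / im ∂_{k+1}, so:

  H_0: rank C_0 − rank ∂_1 = 9 − 8 = 1, and the invariant factors of ∂_1 are all 1, so H_0 ≅ Z.
  H_1: rank ker ∂_1 − rank ∂_2 = (27 − 8) − 17 = 2, and the invariant factors of ∂_2 are all 1, so H_1 ≅ Z^2.
  H_2: rank ker ∂_2 − rank ∂_3 = (18 − 17) − 0 = 1, and there is no ∂_3, so H_2 ≅ Z.

As a check, the Euler characteristic is 9 − 27 + 18 = 0, which agrees with 1 − 2 + 1 = 0.

H_0 ≅ Z,  H_1 ≅ Z^2,  H_2 ≅ Z.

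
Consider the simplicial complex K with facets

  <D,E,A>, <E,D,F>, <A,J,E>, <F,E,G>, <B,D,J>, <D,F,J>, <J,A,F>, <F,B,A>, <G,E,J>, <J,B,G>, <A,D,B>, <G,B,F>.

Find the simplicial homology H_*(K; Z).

H_0 = Z,  H_1 = Z/2,  H_2 = 0.

Order the vertices as A < B < D < E < F < G < J. Listing each simplex with vertices in this order, K has dimension 2 with simplices:

  0-simplices (7): A, B, D, E, F, G, J
  1-simplices (18): AB, AD, AE, AF, AJ, BD, BF, BG, BJ, DE, DF, DJ, EF, EG, EJ, FG, FJ, GJ
  2-simplices (12): ABD, ABF, ADE, AEJ, AFJ, BDJ, BFG, BGJ, DEF, DFJ, EFG, EGJ

giving chain groups C_0 ≅ Z^7, C_1 ≅ Z^18, C_2 ≅ Z^12.

∂_1: C_1 → C_0 is given by ∂[p,q] = [q] − [p]. For instance
  ∂EJ = J − E.
As a 7×18 matrix over Z this has rank 6, with invariant factors (1,1,1,1,1,1).

Boundary ∂_2: C_2 → C_1 acts by ∂[p,q,r] = [q,r] − [p,r] + [p,q]. For instance
  ∂BDJ = DJ − BJ + BD,
  ∂BFG = FG − BG + BF.
The 18×12 boundary matrix has rank 12 and Smith normal form diag(1,1,1,1,1,1,1,1,1,1,1,2).

From H_k ≅ ker(∂_k) / im(∂_{k+1}) we obtain:

  H_0: rank C_0 − rank ∂_1 = 7 − 6 = 1, and the invariant factors of ∂_1 are all 1, so H_0 ≅ Z.
  H_1: rank ker ∂_1 − rank ∂_2 = (18 − 6) − 12 = 0, and ∂_2 has invariant factor 2 > 1, so H_1 ≅ Z/2.
  H_2: rank ker ∂_2 − rank ∂_3 = (12 − 12) − 0 = 0, and there is no ∂_3, so H_2 ≅ 0.

As a check, the Euler characteristic is 7 − 18 + 12 = 1, which agrees with 1 − 0 + 0 = 1.
(K is a triangulation of the real projective plane RP^2.)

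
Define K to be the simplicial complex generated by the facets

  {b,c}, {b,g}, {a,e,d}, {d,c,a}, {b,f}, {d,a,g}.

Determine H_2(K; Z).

H_2 ≅ 0.

Order the vertices as a < b < c < d < e < f < g. Listing each simplex with vertices in this order, K has dimension 2 with simplices:

  0-simplices (7): a, b, c, d, e, f, g
  1-simplices (10): ac, ad, ae, ag, bc, bf, bg, cd, de, dg
  2-simplices (3): acd, ade, adg

so the chain groups are C_0 ≅ Z^7, C_1 ≅ Z^10, C_2 ≅ Z^3.

The boundary map ∂_1: C_1 → C_0 is given by ∂[p,q] = [q] − [p]. For instance
  ∂bc = c − b.
The resulting 7×10 matrix has rank 6, and its Smith normal form has invariant factors (1,1,1,1,1,1).

Boundary ∂_2: C_2 → C_1 acts by ∂[p,q,r] = [q,r] − [p,r] + [p,q]. For instance
  ∂acd = cd − ad + ac,
  ∂adg = dg − ag + ad.
As a 10×3 matrix over Z this has rank 3, with invariant factors (1,1,1).

From H_k ≅ ker(∂_k) / im(∂_{k+1}) we obtain:

  H_2: rank ker ∂_2 − rank ∂_3 = (3 − 3) − 0 = 0, and there is no ∂_3, so H_2 = 0.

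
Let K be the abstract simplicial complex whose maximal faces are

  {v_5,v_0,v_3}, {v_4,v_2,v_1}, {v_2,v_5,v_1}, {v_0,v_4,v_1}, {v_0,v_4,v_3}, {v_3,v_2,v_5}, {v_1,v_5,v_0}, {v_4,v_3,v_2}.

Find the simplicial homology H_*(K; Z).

Fix the vertex order v_0 < v_1 < v_2 < v_3 < v_4 < v_5 and write every simplex with vertices in increasing order. Then dim K = 2 and the simplices of K are:

  0-simplices (6): [v_0], [v_1], [v_2], [v_3], [v_4], [v_5]
  1-simplices (12): [v_0,v_1], [v_0,v_3], [v_0,v_4], [v_0,v_5], [v_1,v_2], [v_1,v_4], [v_1,v_5], [v_2,v_3], [v_2,v_4], [v_2,v_5], [v_3,v_4], [v_3,v_5]
  2-simplices (8): [v_0,v_1,v_4], [v_0,v_1,v_5], [v_0,v_3,v_4], [v_0,v_3,v_5], [v_1,v_2,v_4], [v_1,v_2,v_5], [v_2,v_3,v_4], [v_2,v_3,v_5]

Hence C_0 ≅ Z^6, C_1 ≅ Z^12, C_2 ≅ Z^8.

∂_1: C_1 → C_0 maps an edge to its endpoints' difference, ∂[p,q] = q − p. For instance
  ∂[v_0,v_5] = [v_5] − [v_0].
The resulting 6×12 matrix has rank 5, and its Smith normal form has invariant factors (1,1,1,1,1).

Boundary ∂_2: C_2 → C_1 maps a triangle to the signed sum of its edges. For instance
  ∂[v_0,v_1,v_5] = [v_1,v_5] − [v_0,v_5] + [v_0,v_1],
  ∂[v_2,v_3,v_4] = [v_3,v_4] − [v_2,v_4] + [v_2,v_3].
The resulting 12×8 matrix has rank 7, and its Smith normal form has invariant factors (1,1,1,1,1,1,1).

From H_k ≅ ker(∂_k) / im(∂_{k+1}) we obtain:

  H_0: rank C_0 − rank ∂_1 = 6 − 5 = 1, and the invariant factors of ∂_1 are all 1, so H_0 ≅ Z.
  H_1: rank ker ∂_1 − rank ∂_2 = (12 − 5) − 7 = 0, and the invariant factors of ∂_2 are all 1, so H_1 ≅ 0.
  H_2: rank ker ∂_2 − rank ∂_3 = (8 − 7) − 0 = 1, and there is no ∂_3, so H_2 ≅ Z.

(K is a triangulation of the 2-sphere S^2.)

H_0 ≅ Z,  H_1 = 0,  H_2 ≅ Z.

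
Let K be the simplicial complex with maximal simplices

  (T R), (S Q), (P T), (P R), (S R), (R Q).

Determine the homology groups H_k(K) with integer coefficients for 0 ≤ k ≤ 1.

We work with the vertex ordering P < Q < R < S < T. The simplices of K, each written with vertices in increasing order, are:

  0-simplices (5): P, Q, R, S, T
  1-simplices (6): PR, PT, QR, QS, RS, RT

Hence C_0 ≅ Z^5, C_1 ≅ Z^6.

The boundary map ∂_1: C_1 → C_0 maps an edge to its endpoints' difference, ∂[p,q] = q − p. For instance
  ∂QS = S − Q.
The resulting 5×6 matrix has rank 4, and its Smith normal form has invariant factors (1,1,1,1).

Now H_k = ker ∂_k / im ∂_{k+1}, so:

  H_0: rank C_0 − rank ∂_1 = 5 − 4 = 1, and the invariant factors of ∂_1 are all 1, so H_0 ≅ Z.
  H_1: rank ker ∂_1 − rank ∂_2 = (6 − 4) − 0 = 2, and there is no ∂_2, so H_1 ≅ Z^2.

H_0 = Z,  H_1 = Z^2.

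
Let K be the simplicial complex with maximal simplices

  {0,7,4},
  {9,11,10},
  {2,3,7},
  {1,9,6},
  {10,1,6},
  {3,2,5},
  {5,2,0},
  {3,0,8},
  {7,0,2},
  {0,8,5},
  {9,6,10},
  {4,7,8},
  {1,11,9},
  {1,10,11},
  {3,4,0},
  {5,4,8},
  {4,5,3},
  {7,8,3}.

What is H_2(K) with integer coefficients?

H_2 = Z.

Order the vertices as 0 < 1 < 2 < 3 < 4 < 5 < 6 < 7 < 8 < 9 < 10 < 11. Listing each simplex with vertices in this order, K has dimension 2 with simplices:

  0-simplices (12): [0], [1], [2], [3], [4], [5], [6], [7], [8], [9], [10], [11]
  1-simplices (27): (27 of them)
  2-simplices (18): (18 of them)

giving chain groups C_0 ≅ Z^12, C_1 ≅ Z^27, C_2 ≅ Z^18.

Boundary ∂_1: C_1 → C_0 sends each edge [p,q] (with p < q) to q − p.
The resulting 12×27 matrix has rank 10, and its Smith normal form has invariant factors (1,1,1,1,1,1,1,1,1,1).

The boundary map ∂_2: C_2 → C_1 sends each 2-simplex [p,q,r] to [q,r] − [p,r] + [p,q]. For instance
  ∂[0,3,4] = [3,4] − [0,4] + [0,3],
  ∂[0,3,8] = [3,8] − [0,8] + [0,3].
As a 27×18 matrix over Z this has rank 17, with invariant factors (1,1,1,1,1,1,1,1,1,1,1,1,1,1,1,1,2).

Computing H_k = (kernel of ∂_k) / (image of ∂_{k+1}):

  H_2: rank ker ∂_2 − rank ∂_3 = (18 − 17) − 0 = 1, and there is no ∂_3, so H_2 = Z.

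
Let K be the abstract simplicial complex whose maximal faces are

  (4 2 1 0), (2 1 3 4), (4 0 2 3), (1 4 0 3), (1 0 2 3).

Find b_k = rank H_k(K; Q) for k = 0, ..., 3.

Order the vertices as 0 < 1 < 2 < 3 < 4. Listing each simplex with vertices in this order, K has dimension 3 with simplices:

  0-simplices (5): [0], [1], [2], [3], [4]
  1-simplices (10): [0,1], [0,2], [0,3], [0,4], [1,2], [1,3], [1,4], [2,3], [2,4], [3,4]
  2-simplices (10): [0,1,2], [0,1,3], [0,1,4], [0,2,3], [0,2,4], [0,3,4], [1,2,3], [1,2,4], [1,3,4], [2,3,4]
  3-simplices (5): [0,1,2,3], [0,1,2,4], [0,1,3,4], [0,2,3,4], [1,2,3,4]

giving chain groups C_0 ≅ Z^5, C_1 ≅ Z^10, C_2 ≅ Z^10, C_3 ≅ Z^5.

∂_1: C_1 → C_0 maps an edge to its endpoints' difference, ∂[p,q] = q − p. For instance
  ∂[2,4] = [4] − [2].
This gives a 5×10 integer matrix of rank 4; reducing to Smith normal form yields diagonal entries (1,1,1,1).

The boundary map ∂_2: C_2 → C_1 maps a triangle to the signed sum of its edges. For instance
  ∂[0,3,4] = [3,4] − [0,4] + [0,3],
  ∂[0,1,3] = [1,3] − [0,3] + [0,1].
The resulting 10×10 matrix has rank 6, and its Smith normal form has invariant factors (1,1,1,1,1,1).

∂_3: C_3 → C_2 sends each 3-simplex σ to the alternating sum Σ_i (−1)^i (σ with its i-th vertex removed). For instance
  ∂[0,1,2,3] = [1,2,3] − [0,2,3] + [0,1,3] − [0,1,2],
  ∂[0,1,2,4] = [1,2,4] − [0,2,4] + [0,1,4] − [0,1,2].
The 10×5 boundary matrix has rank 4 and Smith normal form diag(1,1,1,1).

From H_k ≅ ker(∂_k) / im(∂_{k+1}) we obtain:

  H_0: rank C_0 − rank ∂_1 = 5 − 4 = 1, and the invariant factors of ∂_1 are all 1, so H_0 = Z.
  H_1: rank ker ∂_1 − rank ∂_2 = (10 − 4) − 6 = 0, and the invariant factors of ∂_2 are all 1, so H_1 = 0.
  H_2: rank ker ∂_2 − rank ∂_3 = (10 − 6) − 4 = 0, and the invariant factors of ∂_3 are all 1, so H_2 = 0.
  H_3: rank ker ∂_3 − rank ∂_4 = (5 − 4) − 0 = 1, and there is no ∂_4, so H_3 = Z.

Hence the Betti numbers are b_0 = 1, b_1 = 0, b_2 = 0, b_3 = 1.

b_0 = 1, b_1 = 0, b_2 = 0, b_3 = 1.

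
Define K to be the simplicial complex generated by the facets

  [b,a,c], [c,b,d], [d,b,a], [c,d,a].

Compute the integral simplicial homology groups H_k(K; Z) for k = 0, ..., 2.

K has 4 vertices, 6 edges, 4 triangles.
rank ∂_0 = 0, rank ∂_1 = 3 ⇒ b_0 = 4 − 0 − 3 = 1; all invariant factors of ∂_1 are 1 so no torsion. So H_0 ≅ Z.
rank ∂_1 = 3, rank ∂_2 = 3 ⇒ b_1 = 6 − 3 − 3 = 0; all invariant factors of ∂_2 are 1 so no torsion. So H_1 ≅ 0.
rank ∂_2 = 3, rank ∂_3 = 0 ⇒ b_2 = 4 − 3 − 0 = 1. So H_2 ≅ Z.

H_0 ≅ Z,  H_1 = 0,  H_2 ≅ Z.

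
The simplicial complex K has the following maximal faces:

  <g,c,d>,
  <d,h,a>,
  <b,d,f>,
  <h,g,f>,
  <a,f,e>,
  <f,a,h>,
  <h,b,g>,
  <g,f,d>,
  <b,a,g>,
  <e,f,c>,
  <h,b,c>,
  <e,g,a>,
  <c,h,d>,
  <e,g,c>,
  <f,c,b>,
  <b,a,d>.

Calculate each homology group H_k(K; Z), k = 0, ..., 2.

H_0 ≅ Z,  H_1 ≅ Z^2,  H_2 ≅ Z.

Take the total order a < b < c < d < e < f < g < h on the vertex set. Then K (dimension 2) consists of the simplices:

  0-simplices (8): a, b, c, d, e, f, g, h
  1-simplices (24): ab, ad, ae, af, ag, ah, bc, bd, bf, bg, bh, cd, ce, cf, cg, ch, df, dg, dh, ef, eg, fg, fh, gh
  2-simplices (16): abd, abg, adh, aef, aeg, afh, bcf, bch, bdf, bgh, cdg, cdh, cef, ceg, dfg, fgh

so the chain groups are C_0 ≅ Z^8, C_1 ≅ Z^24, C_2 ≅ Z^16.

The boundary map ∂_1: C_1 → C_0 maps an edge to its endpoints' difference, ∂[p,q] = q − p. For instance
  ∂bd = d − b.
The resulting 8×24 matrix has rank 7, and its Smith normal form has invariant factors (1,1,1,1,1,1,1).

∂_2: C_2 → C_1 maps a triangle to the signed sum of its edges. For instance
  ∂aeg = eg − ag + ae,
  ∂abg = bg − ag + ab.
This gives a 24×16 integer matrix of rank 15; reducing to Smith normal form yields diagonal entries (1,1,1,1,1,1,1,1,1,1,1,1,1,1,1).

Reading off H_k = ker ∂_k / im ∂_{k+1}:

  H_0: rank C_0 − rank ∂_1 = 8 − 7 = 1, and the invariant factors of ∂_1 are all 1, so H_0 = Z.
  H_1: rank ker ∂_1 − rank ∂_2 = (24 − 7) − 15 = 2, and the invariant factors of ∂_2 are all 1, so H_1 = Z^2.
  H_2: rank ker ∂_2 − rank ∂_3 = (16 − 15) − 0 = 1, and there is no ∂_3, so H_2 = Z.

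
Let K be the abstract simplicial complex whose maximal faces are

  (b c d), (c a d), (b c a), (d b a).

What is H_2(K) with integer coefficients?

H_2 ≅ Z.

Fix the vertex order a < b < c < d and write every simplex with vertices in increasing order. Then dim K = 2 and the simplices of K are:

  0-simplices (4): a, b, c, d
  1-simplices (6): ab, ac, ad, bc, bd, cd
  2-simplices (4): abc, abd, acd, bcd

giving chain groups C_0 ≅ Z^4, C_1 ≅ Z^6, C_2 ≅ Z^4.

The boundary map ∂_1: C_1 → C_0 is given by ∂[p,q] = [q] − [p]. For instance
  ∂cd = d − c.
The resulting 4×6 matrix has rank 3, and its Smith normal form has invariant factors (1,1,1).

∂_2: C_2 → C_1 acts by ∂[p,q,r] = [q,r] − [p,r] + [p,q]. For instance
  ∂abc = bc − ac + ab,
  ∂abd = bd − ad + ab.
The 6×4 boundary matrix has rank 3 and Smith normal form diag(1,1,1).

Now H_k = ker ∂_k / im ∂_{k+1}, so:

  H_2: rank ker ∂_2 − rank ∂_3 = (4 − 3) − 0 = 1, and there is no ∂_3, so H_2 ≅ Z.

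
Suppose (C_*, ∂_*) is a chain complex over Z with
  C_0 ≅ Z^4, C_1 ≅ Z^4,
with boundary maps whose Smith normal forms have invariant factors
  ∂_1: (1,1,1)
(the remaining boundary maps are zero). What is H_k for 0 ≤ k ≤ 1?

H_0: b_0 = 4 − 0 − 3 = 1; torsion from ∂_1 factors > 1: none. So H_0 ≅ Z.
H_1: b_1 = 4 − 3 − 0 = 1; torsion from ∂_2 factors > 1: none. So H_1 ≅ Z.

H_0 ≅ Z,  H_1 ≅ Z.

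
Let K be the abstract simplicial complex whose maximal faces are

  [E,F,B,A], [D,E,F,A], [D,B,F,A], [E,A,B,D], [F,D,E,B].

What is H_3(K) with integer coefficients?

H_3 = Z.

Order the vertices as A < B < D < E < F. Listing each simplex with vertices in this order, K has dimension 3 with simplices:

  0-simplices (5): A, B, D, E, F
  1-simplices (10): AB, AD, AE, AF, BD, BE, BF, DE, DF, EF
  2-simplices (10): ABD, ABE, ABF, ADE, ADF, AEF, BDE, BDF, BEF, DEF
  3-simplices (5): ABDE, ABDF, ABEF, ADEF, BDEF

giving chain groups C_0 ≅ Z^5, C_1 ≅ Z^10, C_2 ≅ Z^10, C_3 ≅ Z^5.

Boundary ∂_1: C_1 → C_0 sends each edge [p,q] (with p < q) to q − p. For instance
  ∂AB = B − A.
As a 5×10 matrix over Z this has rank 4, with invariant factors (1,1,1,1).

∂_2: C_2 → C_1 sends each 2-simplex [p,q,r] to [q,r] − [p,r] + [p,q]. For instance
  ∂DEF = EF − DF + DE,
  ∂ADE = DE − AE + AD.
As a 10×10 matrix over Z this has rank 6, with invariant factors (1,1,1,1,1,1).

The boundary map ∂_3: C_3 → C_2 sends each 3-simplex σ to the alternating sum Σ_i (−1)^i (σ with its i-th vertex removed). For instance
  ∂ABEF = BEF − AEF + ABF − ABE,
  ∂BDEF = DEF − BEF + BDF − BDE.
The resulting 10×5 matrix has rank 4, and its Smith normal form has invariant factors (1,1,1,1).

Now H_k = ker ∂_k / im ∂_{k+1}, so:

  H_3: rank ker ∂_3 − rank ∂_4 = (5 − 4) − 0 = 1, and there is no ∂_4, so H_3 = Z.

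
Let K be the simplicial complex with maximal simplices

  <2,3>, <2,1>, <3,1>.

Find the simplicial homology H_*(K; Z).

H_0 ≅ Z,  H_1 ≅ Z.

We work with the vertex ordering 1 < 2 < 3. The simplices of K, each written with vertices in increasing order, are:

  0-simplices (3): [1], [2], [3]
  1-simplices (3): [1,2], [1,3], [2,3]

Hence C_0 ≅ Z^3, C_1 ≅ Z^3.

The boundary map ∂_1: C_1 → C_0 sends each edge [p,q] (with p < q) to q − p. For instance
  ∂[1,3] = [3] − [1].
The 3×3 boundary matrix has rank 2 and Smith normal form diag(1,1).

From H_k ≅ ker(∂_k) / im(∂_{k+1}) we obtain:

  H_0: rank C_0 − rank ∂_1 = 3 − 2 = 1, and the invariant factors of ∂_1 are all 1, so H_0 ≅ Z.
  H_1: rank ker ∂_1 − rank ∂_2 = (3 − 2) − 0 = 1, and there is no ∂_2, so H_1 ≅ Z.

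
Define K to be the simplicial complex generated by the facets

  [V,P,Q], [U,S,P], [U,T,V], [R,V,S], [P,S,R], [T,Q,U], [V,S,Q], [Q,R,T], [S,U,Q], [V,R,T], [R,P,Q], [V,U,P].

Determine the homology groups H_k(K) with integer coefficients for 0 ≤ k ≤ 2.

H_0 = Z,  H_1 = Z/2,  H_2 = 0.

K has 7 vertices, 18 edges, 12 triangles.
rank ∂_0 = 0, rank ∂_1 = 6 ⇒ b_0 = 7 − 0 − 6 = 1; all invariant factors of ∂_1 are 1 so no torsion. So H_0 = Z.
rank ∂_1 = 6, rank ∂_2 = 12 ⇒ b_1 = 18 − 6 − 12 = 0; ∂_2 has invariant factor(s) [2] giving torsion. So H_1 = Z/2.
rank ∂_2 = 12, rank ∂_3 = 0 ⇒ b_2 = 12 − 12 − 0 = 0. So H_2 = 0.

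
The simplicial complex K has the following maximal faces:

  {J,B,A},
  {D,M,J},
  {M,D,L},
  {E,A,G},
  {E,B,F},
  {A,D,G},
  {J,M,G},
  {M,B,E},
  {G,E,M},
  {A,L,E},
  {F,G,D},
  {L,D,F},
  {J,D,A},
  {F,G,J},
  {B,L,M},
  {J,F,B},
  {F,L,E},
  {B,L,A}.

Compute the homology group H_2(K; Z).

Order the vertices as A < B < D < E < F < G < J < L < M. Listing each simplex with vertices in this order, K has dimension 2 with simplices:

  0-simplices (9): A, B, D, E, F, G, J, L, M
  1-simplices (27): AB, AD, AE, AG, AJ, AL, BE, BF, BJ, BL, BM, DF, DG, DJ, DL, DM, EF, EG, EL, EM, FG, FJ, FL, GJ, GM, JM, LM
  2-simplices (18): ABJ, ABL, ADG, ADJ, AEG, AEL, BEF, BEM, BFJ, BLM, DFG, DFL, DJM, DLM, EFL, EGM, FGJ, GJM

Hence C_0 ≅ Z^9, C_1 ≅ Z^27, C_2 ≅ Z^18.

The boundary map ∂_1: C_1 → C_0 sends each edge [p,q] (with p < q) to q − p. For instance
  ∂EM = M − E.
The resulting 9×27 matrix has rank 8, and its Smith normal form has invariant factors (1,1,1,1,1,1,1,1).

The boundary map ∂_2: C_2 → C_1 sends each 2-simplex [p,q,r] to [q,r] − [p,r] + [p,q]. For instance
  ∂EFL = FL − EL + EF,
  ∂DFL = FL − DL + DF.
The resulting 27×18 matrix has rank 18, and its Smith normal form has invariant factors (1,1,1,1,1,1,1,1,1,1,1,1,1,1,1,1,1,2).

Now H_k = ker ∂_k / im ∂_{k+1}, so:

  H_2: rank ker ∂_2 − rank ∂_3 = (18 − 18) − 0 = 0, and there is no ∂_3, so H_2 ≅ 0.

(K is a triangulation of the Klein bottle.)

H_2 = 0.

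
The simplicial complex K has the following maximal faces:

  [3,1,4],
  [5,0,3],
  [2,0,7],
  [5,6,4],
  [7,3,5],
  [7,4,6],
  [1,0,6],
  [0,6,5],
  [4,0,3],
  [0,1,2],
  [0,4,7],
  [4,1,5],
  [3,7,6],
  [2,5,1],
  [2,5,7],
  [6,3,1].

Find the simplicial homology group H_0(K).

Fix the vertex order 0 < 1 < 2 < 3 < 4 < 5 < 6 < 7 and write every simplex with vertices in increasing order. Then dim K = 2 and the simplices of K are:

  0-simplices (8): [0], [1], [2], [3], [4], [5], [6], [7]
  1-simplices (24): (24 of them)
  2-simplices (16): [0,1,2], [0,1,6], [0,2,7], [0,3,4], [0,3,5], [0,4,7], [0,5,6], [1,2,5], [1,3,4], [1,3,6], [1,4,5], [2,5,7], [3,5,7], [3,6,7], [4,5,6], [4,6,7]

Hence C_0 ≅ Z^8, C_1 ≅ Z^24, C_2 ≅ Z^16.

Boundary ∂_1: C_1 → C_0 is given by ∂[p,q] = [q] − [p]. For instance
  ∂[2,7] = [7] − [2].
The resulting 8×24 matrix has rank 7, and its Smith normal form has invariant factors (1,1,1,1,1,1,1).

Boundary ∂_2: C_2 → C_1 acts by ∂[p,q,r] = [q,r] − [p,r] + [p,q]. For instance
  ∂[0,2,7] = [2,7] − [0,7] + [0,2],
  ∂[0,1,2] = [1,2] − [0,2] + [0,1].
The resulting 24×16 matrix has rank 15, and its Smith normal form has invariant factors (1,1,1,1,1,1,1,1,1,1,1,1,1,1,1).

Computing H_k = (kernel of ∂_k) / (image of ∂_{k+1}):

  H_0: rank C_0 − rank ∂_1 = 8 − 7 = 1, and the invariant factors of ∂_1 are all 1, so H_0 ≅ Z.

H_0 = Z.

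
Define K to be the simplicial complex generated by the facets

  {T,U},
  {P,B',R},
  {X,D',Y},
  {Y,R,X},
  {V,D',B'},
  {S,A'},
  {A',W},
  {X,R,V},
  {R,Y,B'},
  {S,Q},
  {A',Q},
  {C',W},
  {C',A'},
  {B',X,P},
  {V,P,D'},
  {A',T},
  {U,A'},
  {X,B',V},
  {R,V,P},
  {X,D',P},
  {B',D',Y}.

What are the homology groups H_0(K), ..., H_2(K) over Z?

Order the vertices as P < Q < R < S < T < U < V < W < X < Y < A' < B' < C' < D'. Listing each simplex with vertices in this order, K has dimension 2 with simplices:

  0-simplices (14): [P], [Q], [R], [S], [T], [U], [V], [W], [X], [Y], [A'], [B'], [C'], [D']
  1-simplices (27): (27 of them)
  2-simplices (12): [P,R,V], [P,R,B'], [P,V,D'], [P,X,B'], [P,X,D'], [R,V,X], [R,X,Y], [R,Y,B'], [V,X,B'], [V,B',D'], [X,Y,D'], [Y,B',D']

Hence C_0 ≅ Z^14, C_1 ≅ Z^27, C_2 ≅ Z^12.

∂_1: C_1 → C_0 is given by ∂[p,q] = [q] − [p]. For instance
  ∂[X,B'] = [B'] − [X].
The resulting 14×27 matrix has rank 12, and its Smith normal form has invariant factors (1,1,1,1,1,1,1,1,1,1,1,1).

∂_2: C_2 → C_1 sends each 2-simplex [p,q,r] to [q,r] − [p,r] + [p,q]. For instance
  ∂[P,X,B'] = [X,B'] − [P,B'] + [P,X],
  ∂[P,R,V] = [R,V] − [P,V] + [P,R].
As a 27×12 matrix over Z this has rank 12, with invariant factors (1,1,1,1,1,1,1,1,1,1,1,2).

Now H_k = ker ∂_k / im ∂_{k+1}, so:

  H_0: rank C_0 − rank ∂_1 = 14 − 12 = 2, and the invariant factors of ∂_1 are all 1, so H_0 ≅ Z^2.
  H_1: rank ker ∂_1 − rank ∂_2 = (27 − 12) − 12 = 3, and ∂_2 has invariant factor 2 > 1, so H_1 ≅ Z^3 ⊕ Z_2.
  H_2: rank ker ∂_2 − rank ∂_3 = (12 − 12) − 0 = 0, and there is no ∂_3, so H_2 ≅ 0.

As a check, the Euler characteristic is 14 − 27 + 12 = -1, which agrees with 2 − 3 + 0 = -1.

H_0 ≅ Z^2,  H_1 ≅ Z^3 ⊕ Z_2,  H_2 = 0.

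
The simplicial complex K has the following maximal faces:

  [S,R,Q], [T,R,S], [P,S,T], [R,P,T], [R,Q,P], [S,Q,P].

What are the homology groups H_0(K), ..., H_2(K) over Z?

Fix the vertex order P < Q < R < S < T and write every simplex with vertices in increasing order. Then dim K = 2 and the simplices of K are:

  0-simplices (5): P, Q, R, S, T
  1-simplices (9): PQ, PR, PS, PT, QR, QS, RS, RT, ST
  2-simplices (6): PQR, PQS, PRT, PST, QRS, RST

so the chain groups are C_0 ≅ Z^5, C_1 ≅ Z^9, C_2 ≅ Z^6.

Boundary ∂_1: C_1 → C_0 is given by ∂[p,q] = [q] − [p]. For instance
  ∂ST = T − S.
The 5×9 boundary matrix has rank 4 and Smith normal form diag(1,1,1,1).

Boundary ∂_2: C_2 → C_1 acts by ∂[p,q,r] = [q,r] − [p,r] + [p,q]. For instance
  ∂PQR = QR − PR + PQ,
  ∂PRT = RT − PT + PR.
As a 9×6 matrix over Z this has rank 5, with invariant factors (1,1,1,1,1).

Reading off H_k = ker ∂_k / im ∂_{k+1}:

  H_0: rank C_0 − rank ∂_1 = 5 − 4 = 1, and the invariant factors of ∂_1 are all 1, so H_0 ≅ Z.
  H_1: rank ker ∂_1 − rank ∂_2 = (9 − 4) − 5 = 0, and the invariant factors of ∂_2 are all 1, so H_1 ≅ 0.
  H_2: rank ker ∂_2 − rank ∂_3 = (6 − 5) − 0 = 1, and there is no ∂_3, so H_2 ≅ Z.

H_0 ≅ Z,  H_1 = 0,  H_2 ≅ Z.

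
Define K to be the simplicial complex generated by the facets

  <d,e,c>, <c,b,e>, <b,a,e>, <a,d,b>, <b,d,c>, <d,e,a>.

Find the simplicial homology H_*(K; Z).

H_0 ≅ Z,  H_1 = 0,  H_2 ≅ Z.

K has 5 vertices, 9 edges, 6 triangles.
rank ∂_0 = 0, rank ∂_1 = 4 ⇒ b_0 = 5 − 0 − 4 = 1; all invariant factors of ∂_1 are 1 so no torsion. So H_0 ≅ Z.
rank ∂_1 = 4, rank ∂_2 = 5 ⇒ b_1 = 9 − 4 − 5 = 0; all invariant factors of ∂_2 are 1 so no torsion. So H_1 ≅ 0.
rank ∂_2 = 5, rank ∂_3 = 0 ⇒ b_2 = 6 − 5 − 0 = 1. So H_2 ≅ Z.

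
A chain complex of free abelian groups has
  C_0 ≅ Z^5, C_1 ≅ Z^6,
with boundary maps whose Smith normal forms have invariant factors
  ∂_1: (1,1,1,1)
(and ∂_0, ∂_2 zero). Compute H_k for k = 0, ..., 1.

H_0 ≅ Z,  H_1 ≅ Z^2.

H_0: b_0 = 5 − 0 − 4 = 1; torsion from ∂_1 factors > 1: none. So H_0 ≅ Z.
H_1: b_1 = 6 − 4 − 0 = 2; torsion from ∂_2 factors > 1: none. So H_1 ≅ Z^2.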